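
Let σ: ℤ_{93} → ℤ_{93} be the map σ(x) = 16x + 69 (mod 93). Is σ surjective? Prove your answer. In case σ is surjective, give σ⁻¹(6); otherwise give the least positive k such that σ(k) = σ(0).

60

Recall: σ is surjective if every y in the codomain equals σ(x) for some x in the domain.
Since gcd(16, 93) = 1, 16 is invertible modulo 93. Euclid's algorithm: 93 = 5·16 + 13, 16 = 1·13 + 3, 13 = 4·3 + 1; back-substituting gives 1 = 64·16 − 11·93, so 16⁻¹ ≡ 64 (mod 93).
For any y ∈ ℤ_{93}, x = 64(y − 69) mod 93 satisfies σ(x) = 16·64(y − 69) + 69 ≡ y (since 16·64 ≡ 1 mod 93). So every y has a preimage.
Thus σ is surjective.
Since σ is surjective, we compute σ⁻¹(6): solve 16x + 69 ≡ 6 (mod 93), i.e. 16x ≡ 30 (mod 93).
Multiplying by 16⁻¹ = 64 gives x ≡ 64·30 = 1920 = 20·93 + 60 ≡ 60 (mod 93).
Check: σ(60) = 16·60 + 69 = 1029 = 11·93 + 6 ≡ 6 (mod 93).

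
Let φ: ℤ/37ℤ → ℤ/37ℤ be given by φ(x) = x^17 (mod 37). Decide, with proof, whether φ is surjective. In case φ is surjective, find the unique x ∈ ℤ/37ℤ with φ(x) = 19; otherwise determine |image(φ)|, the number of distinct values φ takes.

35

Since 37 is prime, the nonzero elements of ℤ/37ℤ form a cyclic group of order 36.
As gcd(17, 36) = 1, raising to the 17th power is a bijection on this group: if a^17 ≡ b^17 then (ab^{−1})^17 = 1, and the only element of order dividing gcd(17, 36) = 1 is 1, so a = b.
With φ(0) = 0 this makes φ injective on all of ℤ/37ℤ, hence bijective (finite equal-size domain and codomain). In particular φ is surjective.
Since φ is surjective, we find the preimage of 19. The inverse of x ↦ x^17 on (ℤ/37ℤ)^× is x ↦ x^17, because 17·17 = 289 = 8·36 + 1 ≡ 1 (mod 36) and x^{36} = 1 for x ≠ 0 (Fermat). So φ⁻¹(19) = 19^17 mod 37.
Repeated squaring mod 37: 19^1 ≡ 19, 19^2 ≡ 19² = 361 ≡ 28, 19^4 ≡ 28² = 784 ≡ 7, 19^8 ≡ 7² = 49 ≡ 12, 19^16 ≡ 12² = 144 ≡ 33. Since 17 = 16 + 1, 19^17 ≡ 33·19: 33·19 = 627 ≡ 35. So 19^17 ≡ 35 (mod 37).
Hence φ⁻¹(19) = 35.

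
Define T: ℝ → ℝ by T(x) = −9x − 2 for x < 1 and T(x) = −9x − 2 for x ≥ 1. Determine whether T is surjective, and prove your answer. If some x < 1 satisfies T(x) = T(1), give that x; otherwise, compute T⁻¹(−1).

-1/9

Both pieces are strictly decreasing (slopes −9 and −9), so each is injective on its own interval.
The left piece maps (−∞, 1) onto (−11, ∞); the right piece maps [1, ∞) onto (−∞, −11].
These images together cover ℝ, so T is surjective.
Because the two images are disjoint, no x < 1 has T(x) = T(1), so we compute T⁻¹(−1): −1 lies in (−11, ∞), so solve −9x − 2 = −1: x = (−1 + 2)/(−9) = −1/9.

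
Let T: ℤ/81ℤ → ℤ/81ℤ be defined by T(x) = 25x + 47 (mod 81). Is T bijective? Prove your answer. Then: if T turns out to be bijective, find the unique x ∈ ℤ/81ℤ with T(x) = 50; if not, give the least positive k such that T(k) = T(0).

39

If T(x_1) = T(x_2), then 25x_1 ≡ 25x_2 (mod 81). Because gcd(25, 81) = 1, we may cancel 25 to get x_1 ≡ x_2 (mod 81).
We now compute 25⁻¹ mod 81 explicitly. Euclid's algorithm: 81 = 3·25 + 6, 25 = 4·6 + 1; back-substituting gives 1 = 13·25 − 4·81, so 25⁻¹ ≡ 13 (mod 81).
For any y ∈ ℤ/81ℤ, x = 13(y − 47) mod 81 satisfies T(x) = 25·13(y − 47) + 47 ≡ y (since 25·13 ≡ 1 mod 81). So every y has a preimage.
Therefore T is bijective.
Since T is bijective, we find T⁻¹(50): we need 25x ≡ 50 − 47 ≡ 3 (mod 81). Using 25⁻¹ = 13: x ≡ 13·3 = 39, so x = 39.
Check: T(39) = 25·39 + 47 = 1022 = 12·81 + 50 ≡ 50 (mod 81).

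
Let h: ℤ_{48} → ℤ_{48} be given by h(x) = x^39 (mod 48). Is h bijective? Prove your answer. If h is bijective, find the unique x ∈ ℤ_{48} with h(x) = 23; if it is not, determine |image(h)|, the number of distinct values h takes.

h(0) = 0^39 = 0.
h(6): Repeated squaring mod 48: 6^1 ≡ 6, 6^2 ≡ 6² = 36, 6^4 ≡ 36² = 1296 ≡ 0, 6^8 ≡ 0² = 0, 6^16 ≡ 0² = 0, 6^32 ≡ 0² = 0. Since 39 = 32 + 4 + 2 + 1, 6^39 ≡ 0·0·36·6: 0·0 = 0, then 0·36 = 0, then 0·6 = 0. So 6^39 ≡ 0 (mod 48).
So h(0) = h(6) = 0 while 0 ≠ 6, therefore h is not injective, hence not bijective.
Since h is not bijective, we determine |image(h)|. Computing x^39 mod 48 for each x (by repeated squaring, reducing mod 48 at every step), the values h(0), h(1), …, h(47) are: 0, 1, 32, 27, 16, 29, 0, 7, 32, 9, 16, 35, 0, 37, 32, 15, 16, 17, 0, 43, 32, 45, 16, 23, 0, 25, 32, 3, 16, 5, 0, 31, 32, 33, 16, 11, 0, 13, 32, 39, 16, 41, 0, 19, 32, 21, 16, 47.
The distinct values are {0, 1, 3, 5, 7, 9, 11, 13, 15, 16, 17, 19, 21, 23, 25, 27, 29, 31, 32, 33, 35, 37, 39, 41, 43, 45, 47}; there are 27 of them.

27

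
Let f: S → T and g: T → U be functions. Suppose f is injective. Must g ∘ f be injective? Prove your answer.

not injective

No. Take S = T = U = {0, 1}, f = identity (injective), and g(x) = 0 for every x.
Then (g ∘ f)(0) = 0 = (g ∘ f)(1) with 0 ≠ 1, so g ∘ f is not injective.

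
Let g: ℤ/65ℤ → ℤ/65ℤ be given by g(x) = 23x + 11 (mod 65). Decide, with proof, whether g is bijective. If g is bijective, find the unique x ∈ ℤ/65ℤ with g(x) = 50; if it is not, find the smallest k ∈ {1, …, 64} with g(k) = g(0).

13

Suppose g(s) = g(t) in ℤ/65ℤ. Then 23s + 11 ≡ 23t + 11 (mod 65), so 23(s − t) ≡ 0 (mod 65).
Since gcd(23, 65) = 1, 23 is invertible modulo 65, hence s − t ≡ 0 (mod 65), i.e. s = t.
We now compute 23⁻¹ mod 65 explicitly. Euclid's algorithm: 65 = 2·23 + 19, 23 = 1·19 + 4, 19 = 4·4 + 3, 4 = 1·3 + 1; back-substituting gives 1 = 17·23 − 6·65, so 23⁻¹ ≡ 17 (mod 65).
Then y ↦ 17(y − 11) is a two-sided inverse to g, so every y ∈ ℤ/65ℤ has a preimage.
Hence g is bijective.
Since g is bijective, we compute g⁻¹(50): solve 23x + 11 ≡ 50 (mod 65), i.e. 23x ≡ 39 (mod 65).
Multiplying by 23⁻¹ = 17 gives x ≡ 17·39 = 663 = 10·65 + 13 ≡ 13 (mod 65).
Check: g(13) = 23·13 + 11 = 310 = 4·65 + 50 ≡ 50 (mod 65).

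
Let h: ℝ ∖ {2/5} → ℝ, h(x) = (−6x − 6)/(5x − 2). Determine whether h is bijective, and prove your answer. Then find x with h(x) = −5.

16/19

If h(x) = −6/5, cross-multiplying gives 5(−6x − 6) = −6(5x − 2), which simplifies to −30 = 12 — false.  So −6/5 has no preimage and h is not surjective.
Hence h is not bijective.
Solving h(x) = −5: cross-multiplying gives −6x − 6 = −5(5x − 2), which rearranges to 19x = 16, so x = 16/19.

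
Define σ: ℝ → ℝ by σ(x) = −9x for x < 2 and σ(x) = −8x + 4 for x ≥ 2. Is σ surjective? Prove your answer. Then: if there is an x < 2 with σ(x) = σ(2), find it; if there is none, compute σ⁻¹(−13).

4/3

Both pieces are strictly decreasing (slopes −9 and −8), so each is injective on its own interval.
The left piece maps (−∞, 2) onto (−18, ∞); the right piece maps [2, ∞) onto (−∞, −12].
The union (−18, ∞) ∪ (−∞, −12] covers ℝ, so σ is surjective.
For the follow-up: the images overlap, so an x < 2 with σ(x) = σ(2) exists. σ(2) = −12; solving −9x = −12 for x < 2 gives x = (−12 − 0)/(−9) = 4/3.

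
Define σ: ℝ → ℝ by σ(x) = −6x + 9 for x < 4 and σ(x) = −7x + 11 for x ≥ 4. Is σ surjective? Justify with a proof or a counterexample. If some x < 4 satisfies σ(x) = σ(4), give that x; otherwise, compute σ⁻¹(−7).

Both pieces are strictly decreasing (slopes −6 and −7), so each is injective on its own interval.
The left piece maps (−∞, 4) onto (−15, ∞); the right piece maps [4, ∞) onto (−∞, −17].
The union (−15, ∞) ∪ (−∞, −17] omits the interval between −15 and −17; in particular −15 has no preimage. So σ is not surjective.
Because the two images are disjoint, no x < 4 has σ(x) = σ(4), so we compute σ⁻¹(−7): −7 lies in (−15, ∞), so solve −6x + 9 = −7: x = (−7 − 9)/(−6) = 8/3.

8/3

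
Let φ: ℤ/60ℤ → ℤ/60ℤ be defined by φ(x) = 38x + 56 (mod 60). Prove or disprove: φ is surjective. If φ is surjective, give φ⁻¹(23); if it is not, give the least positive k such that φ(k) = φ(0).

30

Since gcd(38, 60) = 2, we have 38x ≡ 0 (mod 2) for all x, so φ(x) ≡ 0 (mod 2).
But 1 ≢ 0 (mod 2), so 1 ∈ ℤ/60ℤ has no preimage. So φ is not surjective.
Since φ is not surjective, we find the least positive k with φ(k) = φ(0): this means 38k ≡ 0 (mod 60), i.e. 60 ∣ 38k. Since gcd(38, 60) = 2, dividing through by 2 this holds exactly when 30 ∣ 19k, and as gcd(19, 30) = 1, exactly when 30 ∣ k.
The smallest positive such k is 30.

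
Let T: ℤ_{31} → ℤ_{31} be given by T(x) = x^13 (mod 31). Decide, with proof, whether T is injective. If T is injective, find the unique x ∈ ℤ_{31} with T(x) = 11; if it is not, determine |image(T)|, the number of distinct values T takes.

13

Since 31 is prime, the nonzero elements of ℤ_{31} form a cyclic group of order 30.
As gcd(13, 30) = 1, raising to the 13th power is a bijection on this group: if u^13 ≡ v^13 then (uv^{−1})^13 = 1, and the only element of order dividing gcd(13, 30) = 1 is 1, so u = v.
With T(0) = 0 this makes T injective on all of ℤ_{31}, hence bijective (finite equal-size domain and codomain). In particular T is injective.
Since T is injective, we find the preimage of 11. The inverse of x ↦ x^13 on (ℤ_{31})^× is x ↦ x^7, because 13·7 = 91 = 3·30 + 1 ≡ 1 (mod 30) and x^{30} = 1 for x ≠ 0 (Fermat). So T⁻¹(11) = 11^7 mod 31.
Repeated squaring mod 31: 11^1 ≡ 11, 11^2 ≡ 11² = 121 ≡ 28, 11^4 ≡ 28² = 784 ≡ 9. Since 7 = 4 + 2 + 1, 11^7 ≡ 9·28·11: 9·28 = 252 ≡ 4, then 4·11 = 44 ≡ 13. So 11^7 ≡ 13 (mod 31).
Hence T⁻¹(11) = 13.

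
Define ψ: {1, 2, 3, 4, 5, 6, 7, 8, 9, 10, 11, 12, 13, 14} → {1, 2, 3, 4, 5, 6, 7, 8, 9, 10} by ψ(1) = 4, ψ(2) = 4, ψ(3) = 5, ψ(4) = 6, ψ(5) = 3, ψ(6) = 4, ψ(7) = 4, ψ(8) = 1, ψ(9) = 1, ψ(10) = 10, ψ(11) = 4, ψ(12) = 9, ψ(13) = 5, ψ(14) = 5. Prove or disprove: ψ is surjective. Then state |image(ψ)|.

7

No element maps to 2, so ψ is not surjective.
The image of ψ is {1, 3, 4, 5, 6, 9, 10}, which has 7 elements.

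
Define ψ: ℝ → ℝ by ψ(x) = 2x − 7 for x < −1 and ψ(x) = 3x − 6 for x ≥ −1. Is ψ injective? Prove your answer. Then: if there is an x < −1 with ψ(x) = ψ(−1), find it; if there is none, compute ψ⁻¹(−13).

-3

Both pieces are strictly increasing (slopes 2 and 3), so each is injective on its own interval.
The left piece maps (−∞, −1) onto (−∞, −9); the right piece maps [−1, ∞) onto [−9, ∞).
These images are disjoint, so no value is attained by both pieces. So ψ is injective.
Because the two images are disjoint, no x < −1 has ψ(x) = ψ(−1), so we compute ψ⁻¹(−13): −13 lies in (−∞, −9), so solve 2x − 7 = −13: x = (−13 + 7)/2 = −3.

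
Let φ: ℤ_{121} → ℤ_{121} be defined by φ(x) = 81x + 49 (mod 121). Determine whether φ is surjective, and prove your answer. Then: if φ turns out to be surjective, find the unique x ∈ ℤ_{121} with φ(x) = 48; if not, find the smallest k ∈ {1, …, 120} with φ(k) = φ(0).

Since gcd(81, 121) = 1, 81 is invertible modulo 121. Euclid's algorithm: 121 = 1·81 + 40, 81 = 2·40 + 1; back-substituting gives 1 = 3·81 − 2·121, so 81⁻¹ ≡ 3 (mod 121).
For any y ∈ ℤ_{121}, x = 3(y − 49) mod 121 satisfies φ(x) = 81·3(y − 49) + 49 ≡ y (since 81·3 ≡ 1 mod 121). So every y has a preimage.
Hence φ is surjective.
Since φ is surjective, we compute φ⁻¹(48): solve 81x + 49 ≡ 48 (mod 121), i.e. 81x ≡ 120 (mod 121).
Multiplying by 81⁻¹ = 3 gives x ≡ 3·120 = 360 = 2·121 + 118 ≡ 118 (mod 121).
Check: φ(118) = 81·118 + 49 = 9607 = 79·121 + 48 ≡ 48 (mod 121).

118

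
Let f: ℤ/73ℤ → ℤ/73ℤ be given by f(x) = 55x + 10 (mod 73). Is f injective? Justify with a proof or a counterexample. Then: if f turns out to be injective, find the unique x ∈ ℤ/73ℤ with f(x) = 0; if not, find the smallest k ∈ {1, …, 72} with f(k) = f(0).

33

Recall: f is injective if f(u) = f(v) implies u = v.
Suppose f(u) = f(v) in ℤ/73ℤ. Then 55u + 10 ≡ 55v + 10 (mod 73), thus 55(u − v) ≡ 0 (mod 73).
Since gcd(55, 73) = 1, 55 is invertible modulo 73, hence u − v ≡ 0 (mod 73), i.e. u = v.
Therefore f is injective.
We now compute 55⁻¹ mod 73 explicitly. Euclid's algorithm: 73 = 1·55 + 18, 55 = 3·18 + 1; back-substituting gives 1 = 4·55 − 3·73, so 55⁻¹ ≡ 4 (mod 73).
Since f is injective, we compute f⁻¹(0): solve 55x + 10 ≡ 0 (mod 73), i.e. 55x ≡ 63 (mod 73).
Multiplying by 55⁻¹ = 4 gives x ≡ 4·63 = 252 = 3·73 + 33 ≡ 33 (mod 73).
Check: f(33) = 55·33 + 10 = 1825 = 25·73 + 0 ≡ 0 (mod 73).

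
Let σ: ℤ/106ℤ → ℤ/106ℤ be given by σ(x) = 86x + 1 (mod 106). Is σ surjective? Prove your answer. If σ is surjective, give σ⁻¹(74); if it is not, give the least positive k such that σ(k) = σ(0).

Since gcd(86, 106) = 2, we have 86x ≡ 0 (mod 2) for all x, so σ(x) ≡ 1 (mod 2).
But 0 ≢ 1 (mod 2), so 0 ∈ ℤ/106ℤ has no preimage. Therefore σ is not surjective.
Since σ is not surjective, we find the least positive k with σ(k) = σ(0): this means 86k ≡ 0 (mod 106), i.e. 106 ∣ 86k. Since gcd(86, 106) = 2, dividing through by 2 this holds exactly when 53 ∣ 43k, and as gcd(43, 53) = 1, exactly when 53 ∣ k.
The smallest positive such k is 53.

53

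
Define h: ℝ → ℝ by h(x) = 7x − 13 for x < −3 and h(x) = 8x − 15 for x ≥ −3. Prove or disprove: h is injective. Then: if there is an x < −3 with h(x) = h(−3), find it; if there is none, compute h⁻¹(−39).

-26/7

Both pieces are strictly increasing (slopes 7 and 8), so each is injective on its own interval.
The left piece maps (−∞, −3) onto (−∞, −34); the right piece maps [−3, ∞) onto [−39, ∞).
These images overlap. In particular h(−3) = −39 (right piece), and solving 7x − 13 = −39 on the left piece gives x = −26/7 < −3.
So h(−26/7) = h(−3) with −26/7 ≠ −3, and h is not injective. This x = −26/7 is the requested value below −3.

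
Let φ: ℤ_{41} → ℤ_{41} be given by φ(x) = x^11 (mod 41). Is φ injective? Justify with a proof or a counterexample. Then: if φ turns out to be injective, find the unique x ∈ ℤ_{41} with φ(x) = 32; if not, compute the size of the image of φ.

9

Since 41 is prime, the nonzero elements of ℤ_{41} form a cyclic group of order 40.
As gcd(11, 40) = 1, raising to the 11th power is a bijection on this group: if x_1^11 ≡ x_2^11 then (x_1x_2^{−1})^11 = 1, and the only element of order dividing gcd(11, 40) = 1 is 1, so x_1 = x_2.
With φ(0) = 0 this makes φ injective on all of ℤ_{41}, hence bijective (finite equal-size domain and codomain). In particular φ is injective.
Since φ is injective, we find the preimage of 32. The inverse of x ↦ x^11 on (ℤ_{41})^× is x ↦ x^11, because 11·11 = 121 = 3·40 + 1 ≡ 1 (mod 40) and x^{40} = 1 for x ≠ 0 (Fermat). So φ⁻¹(32) = 32^11 mod 41.
Repeated squaring mod 41: 32^1 ≡ 32, 32^2 ≡ 32² = 1024 ≡ 40, 32^4 ≡ 40² = 1600 ≡ 1, 32^8 ≡ 1² = 1. Since 11 = 8 + 2 + 1, 32^11 ≡ 1·40·32: 1·40 = 40, then 40·32 = 1280 ≡ 9. So 32^11 ≡ 9 (mod 41).
Hence φ⁻¹(32) = 9.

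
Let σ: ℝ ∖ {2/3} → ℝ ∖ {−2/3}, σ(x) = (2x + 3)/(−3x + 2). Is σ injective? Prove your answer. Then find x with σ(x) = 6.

Suppose σ(s) = σ(t). Cross-multiplying: (2s + 3)(−3t + 2) = (2t + 3)(−3s + 2).
Expanding both sides and cancelling the symmetric terms leaves 13·(s − t) = 0. Since 13 ≠ 0, s = t. Thus σ is injective.
Solving σ(x) = 6: cross-multiplying gives 2x + 3 = 6(−3x + 2), which rearranges to 20x = 9, so x = 9/20.

9/20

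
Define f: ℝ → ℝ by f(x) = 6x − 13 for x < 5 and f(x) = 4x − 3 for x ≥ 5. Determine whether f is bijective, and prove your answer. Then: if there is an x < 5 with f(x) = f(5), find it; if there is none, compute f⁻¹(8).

Both pieces are strictly increasing (slopes 6 and 4), so each is injective on its own interval.
The left piece maps (−∞, 5) onto (−∞, 17); the right piece maps [5, ∞) onto [17, ∞).
Since 17 = 17, the images partition ℝ: f is injective and surjective, hence bijective.
Because the two images are disjoint, no x < 5 has f(x) = f(5), so we compute f⁻¹(8): 8 lies in (−∞, 17), so solve 6x − 13 = 8: x = (8 + 13)/6 = 7/2.

7/2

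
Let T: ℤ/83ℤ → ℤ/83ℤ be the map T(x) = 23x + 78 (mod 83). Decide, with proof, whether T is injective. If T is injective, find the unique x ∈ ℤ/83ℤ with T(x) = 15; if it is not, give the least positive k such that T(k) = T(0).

Suppose T(s) = T(t) in ℤ/83ℤ. Then 23s + 78 ≡ 23t + 78 (mod 83), therefore 23(s − t) ≡ 0 (mod 83).
Since gcd(23, 83) = 1, 23 is invertible modulo 83, hence s − t ≡ 0 (mod 83), i.e. s = t.
So T is injective.
We now compute 23⁻¹ mod 83 explicitly. Euclid's algorithm: 83 = 3·23 + 14, 23 = 1·14 + 9, 14 = 1·9 + 5, 9 = 1·5 + 4, 5 = 1·4 + 1; back-substituting gives 1 = 65·23 − 18·83, so 23⁻¹ ≡ 65 (mod 83).
Since T is injective, we find T⁻¹(15): we need 23x ≡ 15 − 78 ≡ 20 (mod 83). Using 23⁻¹ = 65: x ≡ 65·20 = 1300 = 15·83 + 55, so x = 55.
Check: T(55) = 23·55 + 78 = 1343 = 16·83 + 15 ≡ 15 (mod 83).

55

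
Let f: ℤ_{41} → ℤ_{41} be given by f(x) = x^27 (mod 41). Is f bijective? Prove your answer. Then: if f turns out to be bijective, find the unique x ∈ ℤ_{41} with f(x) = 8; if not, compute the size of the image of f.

Since 41 is prime, the nonzero elements of ℤ_{41} form a cyclic group of order 40.
As gcd(27, 40) = 1, raising to the 27th power is a bijection on this group: if x_1^27 ≡ x_2^27 then (x_1x_2^{−1})^27 = 1, and the only element of order dividing gcd(27, 40) = 1 is 1, so x_1 = x_2.
With f(0) = 0 this makes f injective on all of ℤ_{41}, hence bijective (finite equal-size domain and codomain). In particular f is bijective.
Since f is bijective, we find the preimage of 8. The inverse of x ↦ x^27 on (ℤ_{41})^× is x ↦ x^3, because 27·3 = 81 = 2·40 + 1 ≡ 1 (mod 40) and x^{40} = 1 for x ≠ 0 (Fermat). So f⁻¹(8) = 8^3 mod 41.
Repeated squaring mod 41: 8^1 ≡ 8, 8^2 ≡ 8² = 64 ≡ 23. Since 3 = 2 + 1, 8^3 ≡ 23·8: 23·8 = 184 ≡ 20. So 8^3 ≡ 20 (mod 41).
Hence f⁻¹(8) = 20.

20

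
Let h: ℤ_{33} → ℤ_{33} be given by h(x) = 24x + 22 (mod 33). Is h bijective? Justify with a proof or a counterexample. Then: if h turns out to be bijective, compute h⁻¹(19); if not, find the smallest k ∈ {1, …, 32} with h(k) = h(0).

Recall: h is injective when h(u) = h(v) forces u = v.
We have gcd(24, 33) = 3 > 1. Taking u = 0 and v = 11: h(0) = 22 and h(11) = 24·11 + 22 = 286 ≡ 22 (mod 33).
So h(0) = h(11) while 0 ≠ 11, thus h is not injective, hence not bijective.
Since h is not bijective, we find the least positive k with h(k) = h(0): this means 24k ≡ 0 (mod 33), i.e. 33 ∣ 24k. Since gcd(24, 33) = 3, dividing through by 3 this holds exactly when 11 ∣ 8k, and as gcd(8, 11) = 1, exactly when 11 ∣ k.
The smallest positive such k is 11.

11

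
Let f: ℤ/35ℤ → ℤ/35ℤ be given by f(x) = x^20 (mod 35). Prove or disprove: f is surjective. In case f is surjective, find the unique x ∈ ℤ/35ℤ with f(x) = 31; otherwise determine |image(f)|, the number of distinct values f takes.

f(3): Repeated squaring mod 35: 3^1 ≡ 3, 3^2 ≡ 3² = 9, 3^4 ≡ 9² = 81 ≡ 11, 3^8 ≡ 11² = 121 ≡ 16, 3^16 ≡ 16² = 256 ≡ 11. Since 20 = 16 + 4, 3^20 ≡ 11·11: 11·11 = 121 ≡ 16. So 3^20 ≡ 16 (mod 35).
f(4): Repeated squaring mod 35: 4^1 ≡ 4, 4^2 ≡ 4² = 16, 4^4 ≡ 16² = 256 ≡ 11, 4^8 ≡ 11² = 121 ≡ 16, 4^16 ≡ 16² = 256 ≡ 11. Since 20 = 16 + 4, 4^20 ≡ 11·11: 11·11 = 121 ≡ 16. So 4^20 ≡ 16 (mod 35).
So f(3) = f(4) = 16 while 3 ≠ 4, thus f is not injective.
A non-injective map from the 35-element set ℤ/35ℤ to itself takes at most 34 distinct values, so it cannot be surjective. So f is not surjective.
Since f is not surjective, we determine |image(f)|. Computing x^20 mod 35 for each x (by repeated squaring, reducing mod 35 at every step), the values f(0), f(1), …, f(34) are: 0, 1, 11, 16, 16, 25, 1, 21, 1, 11, 30, 16, 11, 1, 21, 15, 11, 16, 16, 11, 15, 21, 1, 11, 16, 30, 11, 1, 21, 1, 25, 16, 16, 11, 1.
The distinct values are {0, 1, 11, 15, 16, 21, 25, 30}; there are 8 of them.

8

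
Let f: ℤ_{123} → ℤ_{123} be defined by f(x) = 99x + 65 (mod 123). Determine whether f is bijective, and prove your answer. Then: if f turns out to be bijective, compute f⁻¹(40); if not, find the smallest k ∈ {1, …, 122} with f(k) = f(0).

We have gcd(99, 123) = 3 > 1. Taking s = 0 and t = 41: f(0) = 65 and f(41) = 99·41 + 65 = 4124 ≡ 65 (mod 123).
So f(0) = f(41) while 0 ≠ 41, hence f is not injective, hence not bijective.
Since f is not bijective, we find the least positive k with f(k) = f(0): this means 99k ≡ 0 (mod 123), i.e. 123 ∣ 99k. Since gcd(99, 123) = 3, dividing through by 3 this holds exactly when 41 ∣ 33k, and as gcd(33, 41) = 1, exactly when 41 ∣ k.
The smallest positive such k is 41.

41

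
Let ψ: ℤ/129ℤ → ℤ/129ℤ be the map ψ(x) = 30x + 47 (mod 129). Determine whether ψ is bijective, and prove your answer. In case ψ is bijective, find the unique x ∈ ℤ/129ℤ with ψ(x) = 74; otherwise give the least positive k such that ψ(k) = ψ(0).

43

We have gcd(30, 129) = 3 > 1. Taking x_1 = 0 and x_2 = 43: ψ(0) = 47 and ψ(43) = 30·43 + 47 = 1337 ≡ 47 (mod 129).
So ψ(0) = ψ(43) while 0 ≠ 43, hence ψ is not injective, hence not bijective.
Since ψ is not bijective, we find the least positive k with ψ(k) = ψ(0): this means 30k ≡ 0 (mod 129), i.e. 129 ∣ 30k. Since gcd(30, 129) = 3, dividing through by 3 this holds exactly when 43 ∣ 10k, and as gcd(10, 43) = 1, exactly when 43 ∣ k.
The smallest positive such k is 43.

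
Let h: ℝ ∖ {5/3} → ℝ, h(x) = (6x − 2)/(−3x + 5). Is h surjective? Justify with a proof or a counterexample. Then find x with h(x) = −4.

3

If h(x) = −2, cross-multiplying gives −3(6x − 2) = 6(−3x + 5), which simplifies to 6 = 30 — false.  So −2 has no preimage and h is not surjective.
Solving h(x) = −4: cross-multiplying gives 6x − 2 = −4(−3x + 5), which rearranges to −6x = −18, so x = 3.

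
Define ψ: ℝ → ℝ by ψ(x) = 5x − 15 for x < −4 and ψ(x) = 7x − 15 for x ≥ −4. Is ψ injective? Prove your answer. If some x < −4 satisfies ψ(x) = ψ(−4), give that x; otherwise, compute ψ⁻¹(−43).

-28/5

Both pieces are strictly increasing (slopes 5 and 7), so each is injective on its own interval.
The left piece maps (−∞, −4) onto (−∞, −35); the right piece maps [−4, ∞) onto [−43, ∞).
These images overlap. In particular ψ(−4) = −43 (right piece), and solving 5x − 15 = −43 on the left piece gives x = −28/5 < −4.
So ψ(−28/5) = ψ(−4) with −28/5 ≠ −4, and ψ is not injective. This x = −28/5 is the requested value below −4.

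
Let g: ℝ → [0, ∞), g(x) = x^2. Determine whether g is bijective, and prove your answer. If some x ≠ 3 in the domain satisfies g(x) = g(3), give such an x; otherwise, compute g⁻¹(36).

-3

g(3) = 9 = (−3)^2 = g(−3) (since 2 is even), with 3 ≠ −3. So g is not injective, hence not bijective.
For the follow-up, such an x exists: taking x = −3 ∈ ℝ gives g(−3) = 9 = g(3) with −3 ≠ 3.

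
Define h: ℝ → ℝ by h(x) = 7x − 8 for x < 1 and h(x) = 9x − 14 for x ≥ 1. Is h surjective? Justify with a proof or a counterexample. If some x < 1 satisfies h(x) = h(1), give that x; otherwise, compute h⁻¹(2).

Both pieces are strictly increasing (slopes 7 and 9), so each is injective on its own interval.
The left piece maps (−∞, 1) onto (−∞, −1); the right piece maps [1, ∞) onto [−5, ∞).
The union (−∞, −1) ∪ [−5, ∞) covers ℝ, so h is surjective.
For the follow-up: the images overlap, so an x < 1 with h(x) = h(1) exists. h(1) = −5; solving 7x − 8 = −5 for x < 1 gives x = (−5 + 8)/7 = 3/7.

3/7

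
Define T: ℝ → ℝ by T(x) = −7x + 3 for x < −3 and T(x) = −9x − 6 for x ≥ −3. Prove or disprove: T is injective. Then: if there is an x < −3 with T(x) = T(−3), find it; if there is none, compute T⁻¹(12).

Both pieces are strictly decreasing (slopes −7 and −9), so each is injective on its own interval.
The left piece maps (−∞, −3) onto (24, ∞); the right piece maps [−3, ∞) onto (−∞, 21].
These images are disjoint, so no value is attained by both pieces. Thus T is injective.
Because the two images are disjoint, no x < −3 has T(x) = T(−3), so we compute T⁻¹(12): 12 lies in (−∞, 21], so solve −9x − 6 = 12: x = (12 + 6)/(−9) = −2.

-2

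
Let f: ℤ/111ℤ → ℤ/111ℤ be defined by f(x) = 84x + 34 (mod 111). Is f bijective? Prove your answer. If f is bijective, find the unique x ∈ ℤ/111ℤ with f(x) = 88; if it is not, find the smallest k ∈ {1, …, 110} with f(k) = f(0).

We have gcd(84, 111) = 3 > 1. Taking u = 0 and v = 37: f(0) = 34 and f(37) = 84·37 + 34 = 3142 ≡ 34 (mod 111).
So f(0) = f(37) while 0 ≠ 37, so f is not injective, hence not bijective.
Since f is not bijective, we find the least positive k with f(k) = f(0): this means 84k ≡ 0 (mod 111), i.e. 111 ∣ 84k. Since gcd(84, 111) = 3, dividing through by 3 this holds exactly when 37 ∣ 28k, and as gcd(28, 37) = 1, exactly when 37 ∣ k.
The smallest positive such k is 37.

37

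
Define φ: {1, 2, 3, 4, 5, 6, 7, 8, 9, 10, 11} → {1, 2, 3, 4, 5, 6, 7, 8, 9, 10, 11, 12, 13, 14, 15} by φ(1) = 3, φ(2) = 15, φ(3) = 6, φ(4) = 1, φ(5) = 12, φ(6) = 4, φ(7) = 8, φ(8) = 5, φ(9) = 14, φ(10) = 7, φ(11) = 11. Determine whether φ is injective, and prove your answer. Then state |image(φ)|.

11

The values φ(1), …, φ(11) are 3, 15, 6, 1, 12, 4, 8, 5, 14, 7, 11 — all distinct.
So φ(s) = φ(t) only when s = t, and φ is injective.
The image of φ is {1, 3, 4, 5, 6, 7, 8, 11, 12, 14, 15}, which has 11 elements.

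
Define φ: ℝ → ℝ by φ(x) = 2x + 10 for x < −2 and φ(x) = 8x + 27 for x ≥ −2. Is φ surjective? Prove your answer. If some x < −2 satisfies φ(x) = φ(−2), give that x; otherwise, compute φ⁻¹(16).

-11/8

Both pieces are strictly increasing (slopes 2 and 8), so each is injective on its own interval.
The left piece maps (−∞, −2) onto (−∞, 6); the right piece maps [−2, ∞) onto [11, ∞).
The union (−∞, 6) ∪ [11, ∞) omits the interval between 6 and 11; in particular 6 has no preimage. So φ is not surjective.
Because the two images are disjoint, no x < −2 has φ(x) = φ(−2), so we compute φ⁻¹(16): 16 lies in [11, ∞), so solve 8x + 27 = 16: x = (16 − 27)/8 = −11/8.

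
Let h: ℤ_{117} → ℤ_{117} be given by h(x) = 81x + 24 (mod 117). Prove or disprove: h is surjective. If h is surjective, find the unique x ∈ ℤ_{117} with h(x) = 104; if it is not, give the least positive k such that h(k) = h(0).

Recall that surjectivity means every element of the codomain has a preimage under h.
Since gcd(81, 117) = 9, we have 81x ≡ 0 (mod 9) for all x, so h(x) ≡ 6 (mod 9).
But 0 ≢ 6 (mod 9), so 0 ∈ ℤ_{117} has no preimage. Thus h is not surjective.
Since h is not surjective, we find the least positive k with h(k) = h(0): this means 81k ≡ 0 (mod 117), i.e. 117 ∣ 81k. Since gcd(81, 117) = 9, dividing through by 9 this holds exactly when 13 ∣ 9k, and as gcd(9, 13) = 1, exactly when 13 ∣ k.
The smallest positive such k is 13.

13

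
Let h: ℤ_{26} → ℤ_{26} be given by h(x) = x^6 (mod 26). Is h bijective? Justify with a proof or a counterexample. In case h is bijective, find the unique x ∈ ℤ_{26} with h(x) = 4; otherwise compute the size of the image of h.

h(1) = 1^6 = 1.
h(3): Repeated squaring mod 26: 3^1 ≡ 3, 3^2 ≡ 3² = 9, 3^4 ≡ 9² = 81 ≡ 3. Since 6 = 4 + 2, 3^6 ≡ 3·9: 3·9 = 27 ≡ 1. So 3^6 ≡ 1 (mod 26).
So h(1) = h(3) = 1 while 1 ≠ 3, thus h is not injective, hence not bijective.
Since h is not bijective, we determine |image(h)|. Computing x^6 mod 26 for each x (by repeated squaring, reducing mod 26 at every step), the values h(0), h(1), …, h(25) are: 0, 1, 12, 1, 14, 25, 12, 25, 12, 1, 14, 25, 14, 13, 14, 25, 14, 1, 12, 25, 12, 25, 14, 1, 12, 1.
The distinct values are {0, 1, 12, 13, 14, 25}; there are 6 of them.

6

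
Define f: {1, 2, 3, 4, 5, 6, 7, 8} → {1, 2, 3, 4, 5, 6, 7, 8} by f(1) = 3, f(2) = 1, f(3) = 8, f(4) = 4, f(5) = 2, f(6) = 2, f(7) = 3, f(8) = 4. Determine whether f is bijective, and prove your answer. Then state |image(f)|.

f(5) = 2 = f(6) with 5 ≠ 6, so f is not injective, hence not bijective.
The image of f is {1, 2, 3, 4, 8}, which has 5 elements.

5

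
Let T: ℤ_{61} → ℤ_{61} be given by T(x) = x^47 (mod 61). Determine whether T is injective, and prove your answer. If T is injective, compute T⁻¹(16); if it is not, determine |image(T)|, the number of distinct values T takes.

57

Since 61 is prime, the nonzero elements of ℤ_{61} form a cyclic group of order 60.
As gcd(47, 60) = 1, raising to the 47th power is a bijection on this group: if s^47 ≡ t^47 then (st^{−1})^47 = 1, and the only element of order dividing gcd(47, 60) = 1 is 1, so s = t.
With T(0) = 0 this makes T injective on all of ℤ_{61}, hence bijective (finite equal-size domain and codomain). In particular T is injective.
Since T is injective, we find the preimage of 16. The inverse of x ↦ x^47 on (ℤ_{61})^× is x ↦ x^23, because 47·23 = 1081 = 18·60 + 1 ≡ 1 (mod 60) and x^{60} = 1 for x ≠ 0 (Fermat). So T⁻¹(16) = 16^23 mod 61.
Repeated squaring mod 61: 16^1 ≡ 16, 16^2 ≡ 16² = 256 ≡ 12, 16^4 ≡ 12² = 144 ≡ 22, 16^8 ≡ 22² = 484 ≡ 57, 16^16 ≡ 57² = 3249 ≡ 16. Since 23 = 16 + 4 + 2 + 1, 16^23 ≡ 16·22·12·16: 16·22 = 352 ≡ 47, then 47·12 = 564 ≡ 15, then 15·16 = 240 ≡ 57. So 16^23 ≡ 57 (mod 61).
Hence T⁻¹(16) = 57.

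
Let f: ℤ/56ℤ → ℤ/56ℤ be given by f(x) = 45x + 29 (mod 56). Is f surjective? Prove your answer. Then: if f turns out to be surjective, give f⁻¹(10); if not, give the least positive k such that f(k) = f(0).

17

Since gcd(45, 56) = 1, 45 is invertible modulo 56. Euclid's algorithm: 56 = 1·45 + 11, 45 = 4·11 + 1; back-substituting gives 1 = 5·45 − 4·56, so 45⁻¹ ≡ 5 (mod 56).
Then y ↦ 5(y − 29) is a two-sided inverse to f, so every y ∈ ℤ/56ℤ has a preimage.
Hence f is surjective.
Since f is surjective, we find f⁻¹(10): we need 45x ≡ 10 − 29 ≡ 37 (mod 56). Using 45⁻¹ = 5: x ≡ 5·37 = 185 = 3·56 + 17, so x = 17.
Check: f(17) = 45·17 + 29 = 794 = 14·56 + 10 ≡ 10 (mod 56).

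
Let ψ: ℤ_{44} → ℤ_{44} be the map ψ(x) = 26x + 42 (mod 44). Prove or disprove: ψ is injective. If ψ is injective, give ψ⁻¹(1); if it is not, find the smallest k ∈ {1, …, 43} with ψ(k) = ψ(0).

22

We have gcd(26, 44) = 2 > 1. Taking s = 0 and t = 22: ψ(0) = 42 and ψ(22) = 26·22 + 42 = 614 ≡ 42 (mod 44).
So ψ(0) = ψ(22) while 0 ≠ 22, thus ψ is not injective.
Since ψ is not injective, we find the least positive k with ψ(k) = ψ(0): this means 26k ≡ 0 (mod 44), i.e. 44 ∣ 26k. Since gcd(26, 44) = 2, dividing through by 2 this holds exactly when 22 ∣ 13k, and as gcd(13, 22) = 1, exactly when 22 ∣ k.
The smallest positive such k is 22.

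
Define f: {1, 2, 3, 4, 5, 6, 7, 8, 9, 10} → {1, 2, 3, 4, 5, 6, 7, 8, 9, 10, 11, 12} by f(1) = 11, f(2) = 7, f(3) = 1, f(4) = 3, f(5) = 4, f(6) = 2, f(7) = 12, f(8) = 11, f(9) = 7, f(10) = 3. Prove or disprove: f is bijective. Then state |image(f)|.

7

f(1) = 11 = f(8) with 1 ≠ 8, so f is not injective, hence not bijective.
The image of f is {1, 2, 3, 4, 7, 11, 12}, which has 7 elements.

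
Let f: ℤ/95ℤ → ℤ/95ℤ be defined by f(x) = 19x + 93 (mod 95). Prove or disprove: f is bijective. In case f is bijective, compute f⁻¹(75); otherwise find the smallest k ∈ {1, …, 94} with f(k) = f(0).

5

Recall: f is injective when f(u) = f(v) forces u = v.
We have gcd(19, 95) = 19 > 1. Taking u = 0 and v = 5: f(0) = 93 and f(5) = 19·5 + 93 = 188 ≡ 93 (mod 95).
So f(0) = f(5) while 0 ≠ 5, so f is not injective, hence not bijective.
Since f is not bijective, we find the least positive k with f(k) = f(0): this means 19k ≡ 0 (mod 95), i.e. 95 ∣ 19k. Since gcd(19, 95) = 19, dividing through by 19 this holds exactly when 5 ∣ k.
The smallest positive such k is 5.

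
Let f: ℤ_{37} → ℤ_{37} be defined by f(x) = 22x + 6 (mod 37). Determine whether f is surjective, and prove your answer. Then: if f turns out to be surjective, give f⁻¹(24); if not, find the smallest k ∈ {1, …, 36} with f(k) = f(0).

21

Recall that surjectivity means every element of the codomain has a preimage under f.
Since gcd(22, 37) = 1, 22 is invertible modulo 37. Euclid's algorithm: 37 = 1·22 + 15, 22 = 1·15 + 7, 15 = 2·7 + 1; back-substituting gives 1 = 32·22 − 19·37, so 22⁻¹ ≡ 32 (mod 37).
For any y ∈ ℤ_{37}, x = 32(y − 6) mod 37 satisfies f(x) = 22·32(y − 6) + 6 ≡ y (since 22·32 ≡ 1 mod 37). So every y has a preimage.
So f is surjective.
Since f is surjective, we compute f⁻¹(24): solve 22x + 6 ≡ 24 (mod 37), i.e. 22x ≡ 18 (mod 37).
Multiplying by 22⁻¹ = 32 gives x ≡ 32·18 = 576 = 15·37 + 21 ≡ 21 (mod 37).
Check: f(21) = 22·21 + 6 = 468 = 12·37 + 24 ≡ 24 (mod 37).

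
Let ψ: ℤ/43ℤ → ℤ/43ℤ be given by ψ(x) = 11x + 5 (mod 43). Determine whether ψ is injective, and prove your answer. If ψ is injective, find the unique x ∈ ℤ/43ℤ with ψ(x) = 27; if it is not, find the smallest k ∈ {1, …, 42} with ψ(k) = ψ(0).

Recall that ψ is injective if ψ(a) = ψ(b) implies a = b.
Suppose ψ(a) = ψ(b) in ℤ/43ℤ. Then 11a + 5 ≡ 11b + 5 (mod 43), hence 11(a − b) ≡ 0 (mod 43).
Since gcd(11, 43) = 1, 11 is invertible modulo 43, therefore a − b ≡ 0 (mod 43), i.e. a = b.
So ψ is injective.
We now compute 11⁻¹ mod 43 explicitly. Euclid's algorithm: 43 = 3·11 + 10, 11 = 1·10 + 1; back-substituting gives 1 = 4·11 − 1·43, so 11⁻¹ ≡ 4 (mod 43).
Since ψ is injective, we find ψ⁻¹(27): we need 11x ≡ 27 − 5 ≡ 22 (mod 43). Using 11⁻¹ = 4: x ≡ 4·22 = 88 = 2·43 + 2, so x = 2.
Check: ψ(2) = 11·2 + 5 = 27 ≡ 27 (mod 43).

2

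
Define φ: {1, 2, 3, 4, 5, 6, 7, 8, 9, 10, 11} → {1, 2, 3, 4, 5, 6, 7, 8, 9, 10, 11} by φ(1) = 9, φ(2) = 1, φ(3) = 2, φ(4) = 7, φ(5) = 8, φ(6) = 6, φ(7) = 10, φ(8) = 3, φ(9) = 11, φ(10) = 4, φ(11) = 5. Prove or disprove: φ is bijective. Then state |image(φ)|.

The values 9, 1, 2, 7, 8, 6, 10, 3, 11, 4, 5 are a permutation of {1, 2, 3, 4, 5, 6, 7, 8, 9, 10, 11}: each element appears exactly once.
So φ is injective and surjective, hence bijective.
The image of φ is {1, 2, 3, 4, 5, 6, 7, 8, 9, 10, 11}, which has 11 elements.

11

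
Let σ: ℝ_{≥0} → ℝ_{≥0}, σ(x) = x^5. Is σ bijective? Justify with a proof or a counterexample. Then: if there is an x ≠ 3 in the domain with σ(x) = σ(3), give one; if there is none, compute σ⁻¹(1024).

4

On ℝ_{≥0}, x ↦ x^5 is strictly increasing (injective) and for any y ∈ ℝ_{≥0} the 5th root y^{1/5} lies in ℝ_{≥0} (surjective). So σ is bijective.
Since x ↦ x^5 is strictly increasing on ℝ_{≥0}, it is injective there, so no x ≠ 3 in the domain has σ(x) = σ(3). We therefore compute σ⁻¹(1024) = 1024^{1/5} = 4 (indeed 4^5 = 1024).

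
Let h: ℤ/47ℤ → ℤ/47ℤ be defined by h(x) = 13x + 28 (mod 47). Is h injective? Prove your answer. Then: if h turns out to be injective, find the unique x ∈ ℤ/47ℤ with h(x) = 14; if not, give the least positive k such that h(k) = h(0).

If h(s) = h(t), then 13s ≡ 13t (mod 47). Because gcd(13, 47) = 1, we may cancel 13 to get s ≡ t (mod 47).
Therefore h is injective.
We now compute 13⁻¹ mod 47 explicitly. Euclid's algorithm: 47 = 3·13 + 8, 13 = 1·8 + 5, 8 = 1·5 + 3, 5 = 1·3 + 2, 3 = 1·2 + 1; back-substituting gives 1 = 29·13 − 8·47, so 13⁻¹ ≡ 29 (mod 47).
Since h is injective, we compute h⁻¹(14): solve 13x + 28 ≡ 14 (mod 47), i.e. 13x ≡ 33 (mod 47).
Multiplying by 13⁻¹ = 29 gives x ≡ 29·33 = 957 = 20·47 + 17 ≡ 17 (mod 47).
Check: h(17) = 13·17 + 28 = 249 = 5·47 + 14 ≡ 14 (mod 47).

17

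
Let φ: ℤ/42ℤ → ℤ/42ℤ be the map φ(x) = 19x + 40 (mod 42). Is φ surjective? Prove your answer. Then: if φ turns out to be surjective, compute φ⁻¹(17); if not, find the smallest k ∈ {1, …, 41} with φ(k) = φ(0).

Since gcd(19, 42) = 1, 19 is invertible modulo 42. Euclid's algorithm: 42 = 2·19 + 4, 19 = 4·4 + 3, 4 = 1·3 + 1; back-substituting gives 1 = 31·19 − 14·42, so 19⁻¹ ≡ 31 (mod 42).
For any y ∈ ℤ/42ℤ, x = 31(y − 40) mod 42 satisfies φ(x) = 19·31(y − 40) + 40 ≡ y (since 19·31 ≡ 1 mod 42). So every y has a preimage.
Therefore φ is surjective.
Since φ is surjective, we compute φ⁻¹(17): solve 19x + 40 ≡ 17 (mod 42), i.e. 19x ≡ 19 (mod 42).
Multiplying by 19⁻¹ = 31 gives x ≡ 31·19 = 589 = 14·42 + 1 ≡ 1 (mod 42).
Check: φ(1) = 19·1 + 40 = 59 = 1·42 + 17 ≡ 17 (mod 42).

1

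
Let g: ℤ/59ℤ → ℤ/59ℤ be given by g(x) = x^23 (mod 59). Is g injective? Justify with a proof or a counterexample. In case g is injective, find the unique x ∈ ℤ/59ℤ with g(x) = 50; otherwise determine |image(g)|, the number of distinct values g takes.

6

Since 59 is prime, the nonzero elements of ℤ/59ℤ form a cyclic group of order 58.
As gcd(23, 58) = 1, raising to the 23rd power is a bijection on this group: if a^23 ≡ b^23 then (ab^{−1})^23 = 1, and the only element of order dividing gcd(23, 58) = 1 is 1, so a = b.
With g(0) = 0 this makes g injective on all of ℤ/59ℤ, hence bijective (finite equal-size domain and codomain). In particular g is injective.
Since g is injective, we find the preimage of 50. The inverse of x ↦ x^23 on (ℤ/59ℤ)^× is x ↦ x^53, because 23·53 = 1219 = 21·58 + 1 ≡ 1 (mod 58) and x^{58} = 1 for x ≠ 0 (Fermat). So g⁻¹(50) = 50^53 mod 59.
Repeated squaring mod 59: 50^1 ≡ 50, 50^2 ≡ 50² = 2500 ≡ 22, 50^4 ≡ 22² = 484 ≡ 12, 50^8 ≡ 12² = 144 ≡ 26, 50^16 ≡ 26² = 676 ≡ 27, 50^32 ≡ 27² = 729 ≡ 21. Since 53 = 32 + 16 + 4 + 1, 50^53 ≡ 21·27·12·50: 21·27 = 567 ≡ 36, then 36·12 = 432 ≡ 19, then 19·50 = 950 ≡ 6. So 50^53 ≡ 6 (mod 59).
Hence g⁻¹(50) = 6.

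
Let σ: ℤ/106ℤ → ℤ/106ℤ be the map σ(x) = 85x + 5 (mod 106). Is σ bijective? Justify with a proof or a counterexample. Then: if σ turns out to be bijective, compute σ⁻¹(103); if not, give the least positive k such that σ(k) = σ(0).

66

By definition, σ is injective when σ(x_1) = σ(x_2) forces x_1 = x_2.
If σ(x_1) = σ(x_2), then 85x_1 ≡ 85x_2 (mod 106). Because gcd(85, 106) = 1, we may cancel 85 to get x_1 ≡ x_2 (mod 106).
We now compute 85⁻¹ mod 106 explicitly. Euclid's algorithm: 106 = 1·85 + 21, 85 = 4·21 + 1; back-substituting gives 1 = 5·85 − 4·106, so 85⁻¹ ≡ 5 (mod 106).
Then y ↦ 5(y − 5) is a two-sided inverse to σ, so every y ∈ ℤ/106ℤ has a preimage.
Thus σ is bijective.
Since σ is bijective, we find σ⁻¹(103): we need 85x ≡ 103 − 5 ≡ 98 (mod 106). Using 85⁻¹ = 5: x ≡ 5·98 = 490 = 4·106 + 66, so x = 66.
Check: σ(66) = 85·66 + 5 = 5615 = 52·106 + 103 ≡ 103 (mod 106).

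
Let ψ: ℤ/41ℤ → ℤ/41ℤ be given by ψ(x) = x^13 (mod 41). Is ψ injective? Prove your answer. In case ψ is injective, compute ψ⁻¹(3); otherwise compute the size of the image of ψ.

38

Since 41 is prime, the nonzero elements of ℤ/41ℤ form a cyclic group of order 40.
As gcd(13, 40) = 1, raising to the 13th power is a bijection on this group: if x_1^13 ≡ x_2^13 then (x_1x_2^{−1})^13 = 1, and the only element of order dividing gcd(13, 40) = 1 is 1, so x_1 = x_2.
With ψ(0) = 0 this makes ψ injective on all of ℤ/41ℤ, hence bijective (finite equal-size domain and codomain). In particular ψ is injective.
Since ψ is injective, we find the preimage of 3. The inverse of x ↦ x^13 on (ℤ/41ℤ)^× is x ↦ x^37, because 13·37 = 481 = 12·40 + 1 ≡ 1 (mod 40) and x^{40} = 1 for x ≠ 0 (Fermat). So ψ⁻¹(3) = 3^37 mod 41.
Repeated squaring mod 41: 3^1 ≡ 3, 3^2 ≡ 3² = 9, 3^4 ≡ 9² = 81 ≡ 40, 3^8 ≡ 40² = 1600 ≡ 1, 3^16 ≡ 1² = 1, 3^32 ≡ 1² = 1. Since 37 = 32 + 4 + 1, 3^37 ≡ 1·40·3: 1·40 = 40, then 40·3 = 120 ≡ 38. So 3^37 ≡ 38 (mod 41).
Hence ψ⁻¹(3) = 38.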